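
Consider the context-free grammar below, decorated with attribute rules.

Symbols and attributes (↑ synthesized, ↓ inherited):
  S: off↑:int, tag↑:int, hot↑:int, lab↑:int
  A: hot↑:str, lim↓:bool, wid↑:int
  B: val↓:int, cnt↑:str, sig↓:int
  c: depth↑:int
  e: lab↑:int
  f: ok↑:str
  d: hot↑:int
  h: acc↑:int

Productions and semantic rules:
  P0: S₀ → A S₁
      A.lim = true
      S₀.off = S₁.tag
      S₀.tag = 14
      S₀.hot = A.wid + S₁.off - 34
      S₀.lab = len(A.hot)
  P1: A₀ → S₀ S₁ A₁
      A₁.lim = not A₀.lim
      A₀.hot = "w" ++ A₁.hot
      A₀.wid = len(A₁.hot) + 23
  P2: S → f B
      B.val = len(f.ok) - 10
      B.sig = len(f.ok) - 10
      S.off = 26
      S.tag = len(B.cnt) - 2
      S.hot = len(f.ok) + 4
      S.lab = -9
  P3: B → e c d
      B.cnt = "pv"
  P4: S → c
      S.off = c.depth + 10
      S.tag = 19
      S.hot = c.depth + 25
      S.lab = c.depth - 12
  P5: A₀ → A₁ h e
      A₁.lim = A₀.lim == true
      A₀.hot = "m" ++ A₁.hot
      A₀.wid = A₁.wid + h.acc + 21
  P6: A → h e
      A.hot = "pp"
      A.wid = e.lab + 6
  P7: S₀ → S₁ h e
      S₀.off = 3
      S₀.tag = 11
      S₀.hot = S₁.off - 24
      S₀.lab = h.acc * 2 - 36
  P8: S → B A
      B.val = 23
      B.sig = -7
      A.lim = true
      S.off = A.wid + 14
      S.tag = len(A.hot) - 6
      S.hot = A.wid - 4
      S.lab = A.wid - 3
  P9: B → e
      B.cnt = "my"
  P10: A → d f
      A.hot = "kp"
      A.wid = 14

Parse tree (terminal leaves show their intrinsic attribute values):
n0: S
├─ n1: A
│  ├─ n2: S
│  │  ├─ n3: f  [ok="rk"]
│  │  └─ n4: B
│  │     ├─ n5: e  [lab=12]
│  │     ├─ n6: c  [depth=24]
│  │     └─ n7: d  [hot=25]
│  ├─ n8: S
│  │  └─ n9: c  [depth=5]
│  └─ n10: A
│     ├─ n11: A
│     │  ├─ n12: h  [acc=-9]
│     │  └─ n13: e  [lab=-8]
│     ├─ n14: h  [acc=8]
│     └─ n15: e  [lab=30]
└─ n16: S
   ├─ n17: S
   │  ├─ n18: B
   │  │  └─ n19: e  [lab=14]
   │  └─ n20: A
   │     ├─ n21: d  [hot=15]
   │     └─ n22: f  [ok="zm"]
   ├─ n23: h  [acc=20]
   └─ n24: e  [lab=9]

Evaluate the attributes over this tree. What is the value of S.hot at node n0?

1. n1.lim = true  [true]
2. n3.ok = "rk"  [terminal]
3. n4.val = -8  [len(f.ok) - 10]
4. n4.sig = -8  [len(f.ok) - 10]
5. n5.lab = 12  [terminal]
6. n6.depth = 24  [terminal]
7. n7.hot = 25  [terminal]
8. n4.cnt = "pv"  ["pv"]
9. n2.off = 26  [26]
10. n2.tag = 0  [len(B.cnt) - 2]
11. n2.hot = 6  [len(f.ok) + 4]
12. n2.lab = -9  [-9]
13. n9.depth = 5  [terminal]
14. n8.off = 15  [c.depth + 10]
15. n8.tag = 19  [19]
16. n8.hot = 30  [c.depth + 25]
17. n8.lab = -7  [c.depth - 12]
18. n10.lim = false  [not A₀.lim]
19. n11.lim = false  [A₀.lim == true]
20. n12.acc = -9  [terminal]
21. n13.lab = -8  [terminal]
22. n11.hot = "pp"  ["pp"]
23. n11.wid = -2  [e.lab + 6]
24. n14.acc = 8  [terminal]
25. n15.lab = 30  [terminal]
26. n10.hot = "mpp"  ["m" ++ A₁.hot]
27. n10.wid = 27  [A₁.wid + h.acc + 21]
28. n1.hot = "wmpp"  ["w" ++ A₁.hot]
29. n1.wid = 26  [len(A₁.hot) + 23]
30. n18.val = 23  [23]
31. n18.sig = -7  [-7]
32. n19.lab = 14  [terminal]
33. n18.cnt = "my"  ["my"]
34. n20.lim = true  [true]
35. n21.hot = 15  [terminal]
36. n22.ok = "zm"  [terminal]
37. n20.hot = "kp"  ["kp"]
38. n20.wid = 14  [14]
39. n17.off = 28  [A.wid + 14]
40. n17.tag = -4  [len(A.hot) - 6]
41. n17.hot = 10  [A.wid - 4]
42. n17.lab = 11  [A.wid - 3]
43. n23.acc = 20  [terminal]
44. n24.lab = 9  [terminal]
45. n16.off = 3  [3]
46. n16.tag = 11  [11]
47. n16.hot = 4  [S₁.off - 24]
48. n16.lab = 4  [h.acc * 2 - 36]
49. n0.off = 11  [S₁.tag]
50. n0.tag = 14  [14]
51. n0.hot = -5  [A.wid + S₁.off - 34]
52. n0.lab = 4  [len(A.hot)]

-5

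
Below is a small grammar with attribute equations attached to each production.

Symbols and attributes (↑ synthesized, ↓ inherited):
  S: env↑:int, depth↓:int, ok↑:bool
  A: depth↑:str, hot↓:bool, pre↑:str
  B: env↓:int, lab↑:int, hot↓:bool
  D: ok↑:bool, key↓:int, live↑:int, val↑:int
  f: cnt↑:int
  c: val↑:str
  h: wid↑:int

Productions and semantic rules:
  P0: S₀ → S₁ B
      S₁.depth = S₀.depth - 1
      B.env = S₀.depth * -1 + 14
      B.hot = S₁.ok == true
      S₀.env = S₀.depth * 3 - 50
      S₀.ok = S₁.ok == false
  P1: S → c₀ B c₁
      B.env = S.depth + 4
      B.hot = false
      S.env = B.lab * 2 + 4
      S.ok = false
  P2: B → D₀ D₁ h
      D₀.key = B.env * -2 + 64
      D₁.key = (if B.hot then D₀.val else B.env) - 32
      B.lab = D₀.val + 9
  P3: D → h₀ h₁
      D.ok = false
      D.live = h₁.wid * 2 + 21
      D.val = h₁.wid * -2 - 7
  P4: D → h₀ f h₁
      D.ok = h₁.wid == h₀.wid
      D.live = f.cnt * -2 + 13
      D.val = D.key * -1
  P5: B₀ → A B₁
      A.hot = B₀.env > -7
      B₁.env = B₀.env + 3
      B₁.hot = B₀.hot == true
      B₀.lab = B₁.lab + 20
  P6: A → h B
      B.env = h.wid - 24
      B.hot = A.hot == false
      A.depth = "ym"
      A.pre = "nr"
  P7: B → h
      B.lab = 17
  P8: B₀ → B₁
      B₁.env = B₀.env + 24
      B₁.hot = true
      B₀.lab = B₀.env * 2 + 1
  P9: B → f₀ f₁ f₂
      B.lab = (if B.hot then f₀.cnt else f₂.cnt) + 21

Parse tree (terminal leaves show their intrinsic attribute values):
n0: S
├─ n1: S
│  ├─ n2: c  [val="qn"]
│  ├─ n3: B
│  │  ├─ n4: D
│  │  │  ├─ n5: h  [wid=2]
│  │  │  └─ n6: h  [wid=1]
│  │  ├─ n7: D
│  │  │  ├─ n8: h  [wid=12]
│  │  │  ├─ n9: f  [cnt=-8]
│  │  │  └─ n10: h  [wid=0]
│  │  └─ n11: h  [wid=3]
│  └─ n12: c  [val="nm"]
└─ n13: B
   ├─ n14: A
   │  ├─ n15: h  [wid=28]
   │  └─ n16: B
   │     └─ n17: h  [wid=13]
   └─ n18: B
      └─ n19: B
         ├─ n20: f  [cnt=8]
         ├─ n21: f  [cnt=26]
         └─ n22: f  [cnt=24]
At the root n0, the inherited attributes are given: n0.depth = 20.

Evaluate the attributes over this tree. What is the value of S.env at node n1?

1. n0.depth = 20  [given at root]
2. n1.depth = 19  [S₀.depth - 1]
3. n2.val = "qn"  [terminal]
4. n3.env = 23  [S.depth + 4]
5. n3.hot = false  [false]
6. n4.key = 18  [B.env * -2 + 64]
7. n5.wid = 2  [terminal]
8. n6.wid = 1  [terminal]
9. n4.ok = false  [false]
10. n4.live = 23  [h₁.wid * 2 + 21]
11. n4.val = -9  [h₁.wid * -2 - 7]
12. n7.key = -9  [(if B.hot then D₀.val else B.env) - 32]
13. n8.wid = 12  [terminal]
14. n9.cnt = -8  [terminal]
15. n10.wid = 0  [terminal]
16. n7.ok = false  [h₁.wid == h₀.wid]
17. n7.live = 29  [f.cnt * -2 + 13]
18. n7.val = 9  [D.key * -1]
19. n11.wid = 3  [terminal]
20. n3.lab = 0  [D₀.val + 9]
21. n12.val = "nm"  [terminal]
22. n1.env = 4  [B.lab * 2 + 4]
23. n1.ok = false  [false]
24. n13.env = -6  [S₀.depth * -1 + 14]
25. n13.hot = false  [S₁.ok == true]
26. n14.hot = true  [B₀.env > -7]
27. n15.wid = 28  [terminal]
28. n16.env = 4  [h.wid - 24]
29. n16.hot = false  [A.hot == false]
30. n17.wid = 13  [terminal]
31. n16.lab = 17  [17]
32. n14.depth = "ym"  ["ym"]
33. n14.pre = "nr"  ["nr"]
34. n18.env = -3  [B₀.env + 3]
35. n18.hot = false  [B₀.hot == true]
36. n19.env = 21  [B₀.env + 24]
37. n19.hot = true  [true]
38. n20.cnt = 8  [terminal]
39. n21.cnt = 26  [terminal]
40. n22.cnt = 24  [terminal]
41. n19.lab = 29  [(if B.hot then f₀.cnt else f₂.cnt) + 21]
42. n18.lab = -5  [B₀.env * 2 + 1]
43. n13.lab = 15  [B₁.lab + 20]
44. n0.env = 10  [S₀.depth * 3 - 50]
45. n0.ok = true  [S₁.ok == false]

4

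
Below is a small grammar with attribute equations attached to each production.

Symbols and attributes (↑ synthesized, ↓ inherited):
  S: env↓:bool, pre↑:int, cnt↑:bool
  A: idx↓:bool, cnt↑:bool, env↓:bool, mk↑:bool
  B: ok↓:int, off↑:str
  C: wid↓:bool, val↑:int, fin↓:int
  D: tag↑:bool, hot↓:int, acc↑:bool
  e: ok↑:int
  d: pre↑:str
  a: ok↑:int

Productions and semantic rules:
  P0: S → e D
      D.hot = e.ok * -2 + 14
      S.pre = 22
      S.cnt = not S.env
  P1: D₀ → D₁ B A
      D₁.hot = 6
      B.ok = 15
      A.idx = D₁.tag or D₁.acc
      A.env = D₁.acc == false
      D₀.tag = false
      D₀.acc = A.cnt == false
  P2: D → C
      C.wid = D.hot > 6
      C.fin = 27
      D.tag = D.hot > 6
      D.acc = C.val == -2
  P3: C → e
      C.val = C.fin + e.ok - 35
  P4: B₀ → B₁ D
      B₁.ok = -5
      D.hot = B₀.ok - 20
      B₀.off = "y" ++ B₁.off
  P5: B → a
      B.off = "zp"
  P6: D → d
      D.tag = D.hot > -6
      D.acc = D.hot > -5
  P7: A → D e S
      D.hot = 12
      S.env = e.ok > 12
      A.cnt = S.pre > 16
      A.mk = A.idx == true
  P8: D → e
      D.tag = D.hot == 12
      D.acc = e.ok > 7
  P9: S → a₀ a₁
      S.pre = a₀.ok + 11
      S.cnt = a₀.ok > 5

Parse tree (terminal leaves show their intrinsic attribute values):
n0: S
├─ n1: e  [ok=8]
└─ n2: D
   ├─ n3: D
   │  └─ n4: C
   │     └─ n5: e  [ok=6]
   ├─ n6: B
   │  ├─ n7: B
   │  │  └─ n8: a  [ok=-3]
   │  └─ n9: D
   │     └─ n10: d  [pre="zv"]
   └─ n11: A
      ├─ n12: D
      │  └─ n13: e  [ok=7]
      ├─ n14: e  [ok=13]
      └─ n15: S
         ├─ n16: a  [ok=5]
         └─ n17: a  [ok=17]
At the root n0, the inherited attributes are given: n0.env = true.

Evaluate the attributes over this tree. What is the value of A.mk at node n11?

true

1. n0.env = true  [given at root]
2. n1.ok = 8  [terminal]
3. n2.hot = -2  [e.ok * -2 + 14]
4. n3.hot = 6  [6]
5. n4.wid = false  [D.hot > 6]
6. n4.fin = 27  [27]
7. n5.ok = 6  [terminal]
8. n4.val = -2  [C.fin + e.ok - 35]
9. n3.tag = false  [D.hot > 6]
10. n3.acc = true  [C.val == -2]
11. n6.ok = 15  [15]
12. n7.ok = -5  [-5]
13. n8.ok = -3  [terminal]
14. n7.off = "zp"  ["zp"]
15. n9.hot = -5  [B₀.ok - 20]
16. n10.pre = "zv"  [terminal]
17. n9.tag = true  [D.hot > -6]
18. n9.acc = false  [D.hot > -5]
19. n6.off = "yzp"  ["y" ++ B₁.off]
20. n11.idx = true  [D₁.tag or D₁.acc]
21. n11.env = false  [D₁.acc == false]
22. n12.hot = 12  [12]
23. n13.ok = 7  [terminal]
24. n12.tag = true  [D.hot == 12]
25. n12.acc = false  [e.ok > 7]
26. n14.ok = 13  [terminal]
27. n15.env = true  [e.ok > 12]
28. n16.ok = 5  [terminal]
29. n17.ok = 17  [terminal]
30. n15.pre = 16  [a₀.ok + 11]
31. n15.cnt = false  [a₀.ok > 5]
32. n11.cnt = false  [S.pre > 16]
33. n11.mk = true  [A.idx == true]
34. n2.tag = false  [false]
35. n2.acc = true  [A.cnt == false]
36. n0.pre = 22  [22]
37. n0.cnt = false  [not S.env]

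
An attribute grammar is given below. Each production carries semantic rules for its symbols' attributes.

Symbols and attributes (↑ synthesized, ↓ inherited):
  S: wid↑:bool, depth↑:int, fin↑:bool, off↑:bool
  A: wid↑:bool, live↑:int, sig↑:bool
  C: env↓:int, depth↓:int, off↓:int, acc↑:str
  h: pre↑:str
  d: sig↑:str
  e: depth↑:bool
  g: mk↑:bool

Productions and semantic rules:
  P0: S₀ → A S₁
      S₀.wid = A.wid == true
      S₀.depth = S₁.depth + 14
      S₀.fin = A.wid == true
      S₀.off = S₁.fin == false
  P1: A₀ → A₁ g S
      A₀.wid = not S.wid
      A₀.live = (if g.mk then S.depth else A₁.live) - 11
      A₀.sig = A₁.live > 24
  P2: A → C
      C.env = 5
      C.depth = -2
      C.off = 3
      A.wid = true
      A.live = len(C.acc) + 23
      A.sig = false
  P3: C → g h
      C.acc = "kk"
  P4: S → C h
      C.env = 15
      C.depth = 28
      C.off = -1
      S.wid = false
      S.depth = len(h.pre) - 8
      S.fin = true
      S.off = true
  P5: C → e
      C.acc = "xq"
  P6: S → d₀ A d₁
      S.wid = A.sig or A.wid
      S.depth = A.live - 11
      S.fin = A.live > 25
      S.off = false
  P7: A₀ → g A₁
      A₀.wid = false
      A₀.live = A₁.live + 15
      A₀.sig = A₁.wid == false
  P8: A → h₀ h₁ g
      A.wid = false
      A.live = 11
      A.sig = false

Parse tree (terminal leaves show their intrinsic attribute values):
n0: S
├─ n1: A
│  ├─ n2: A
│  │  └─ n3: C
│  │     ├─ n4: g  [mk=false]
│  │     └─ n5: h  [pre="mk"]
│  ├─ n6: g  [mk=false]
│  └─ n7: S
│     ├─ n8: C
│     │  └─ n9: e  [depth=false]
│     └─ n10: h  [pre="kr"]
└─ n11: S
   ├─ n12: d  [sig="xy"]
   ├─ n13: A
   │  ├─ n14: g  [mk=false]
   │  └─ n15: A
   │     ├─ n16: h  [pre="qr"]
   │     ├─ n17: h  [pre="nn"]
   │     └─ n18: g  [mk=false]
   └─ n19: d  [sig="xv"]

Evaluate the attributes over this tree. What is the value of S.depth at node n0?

1. n3.env = 5  [5]
2. n3.depth = -2  [-2]
3. n3.off = 3  [3]
4. n4.mk = false  [terminal]
5. n5.pre = "mk"  [terminal]
6. n3.acc = "kk"  ["kk"]
7. n2.wid = true  [true]
8. n2.live = 25  [len(C.acc) + 23]
9. n2.sig = false  [false]
10. n6.mk = false  [terminal]
11. n8.env = 15  [15]
12. n8.depth = 28  [28]
13. n8.off = -1  [-1]
14. n9.depth = false  [terminal]
15. n8.acc = "xq"  ["xq"]
16. n10.pre = "kr"  [terminal]
17. n7.wid = false  [false]
18. n7.depth = -6  [len(h.pre) - 8]
19. n7.fin = true  [true]
20. n7.off = true  [true]
21. n1.wid = true  [not S.wid]
22. n1.live = 14  [(if g.mk then S.depth else A₁.live) - 11]
23. n1.sig = true  [A₁.live > 24]
24. n12.sig = "xy"  [terminal]
25. n14.mk = false  [terminal]
26. n16.pre = "qr"  [terminal]
27. n17.pre = "nn"  [terminal]
28. n18.mk = false  [terminal]
29. n15.wid = false  [false]
30. n15.live = 11  [11]
31. n15.sig = false  [false]
32. n13.wid = false  [false]
33. n13.live = 26  [A₁.live + 15]
34. n13.sig = true  [A₁.wid == false]
35. n19.sig = "xv"  [terminal]
36. n11.wid = true  [A.sig or A.wid]
37. n11.depth = 15  [A.live - 11]
38. n11.fin = true  [A.live > 25]
39. n11.off = false  [false]
40. n0.wid = true  [A.wid == true]
41. n0.depth = 29  [S₁.depth + 14]
42. n0.fin = true  [A.wid == true]
43. n0.off = false  [S₁.fin == false]

29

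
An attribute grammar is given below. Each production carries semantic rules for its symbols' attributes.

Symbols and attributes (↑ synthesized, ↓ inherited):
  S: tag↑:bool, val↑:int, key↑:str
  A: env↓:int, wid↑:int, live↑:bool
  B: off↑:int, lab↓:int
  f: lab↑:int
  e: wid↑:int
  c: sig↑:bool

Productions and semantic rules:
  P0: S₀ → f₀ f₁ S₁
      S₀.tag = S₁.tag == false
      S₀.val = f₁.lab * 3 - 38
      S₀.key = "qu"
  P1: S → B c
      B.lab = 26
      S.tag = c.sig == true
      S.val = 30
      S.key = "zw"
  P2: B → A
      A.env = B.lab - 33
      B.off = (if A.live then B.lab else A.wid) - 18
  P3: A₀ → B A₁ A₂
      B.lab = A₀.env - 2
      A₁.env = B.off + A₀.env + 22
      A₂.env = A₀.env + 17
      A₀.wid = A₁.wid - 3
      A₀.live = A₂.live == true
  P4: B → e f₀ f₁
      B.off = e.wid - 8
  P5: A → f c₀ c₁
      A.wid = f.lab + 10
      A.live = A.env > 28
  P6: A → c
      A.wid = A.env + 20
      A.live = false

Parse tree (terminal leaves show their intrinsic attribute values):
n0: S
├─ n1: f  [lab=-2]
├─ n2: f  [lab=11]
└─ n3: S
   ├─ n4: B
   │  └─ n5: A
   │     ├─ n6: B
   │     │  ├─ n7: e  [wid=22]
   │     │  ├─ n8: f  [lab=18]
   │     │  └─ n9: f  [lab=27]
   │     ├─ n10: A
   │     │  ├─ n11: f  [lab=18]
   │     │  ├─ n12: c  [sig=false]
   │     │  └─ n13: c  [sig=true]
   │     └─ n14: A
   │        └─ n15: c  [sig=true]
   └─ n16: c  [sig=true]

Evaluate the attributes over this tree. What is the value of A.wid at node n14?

30

1. n1.lab = -2  [terminal]
2. n2.lab = 11  [terminal]
3. n4.lab = 26  [26]
4. n5.env = -7  [B.lab - 33]
5. n6.lab = -9  [A₀.env - 2]
6. n7.wid = 22  [terminal]
7. n8.lab = 18  [terminal]
8. n9.lab = 27  [terminal]
9. n6.off = 14  [e.wid - 8]
10. n10.env = 29  [B.off + A₀.env + 22]
11. n11.lab = 18  [terminal]
12. n12.sig = false  [terminal]
13. n13.sig = true  [terminal]
14. n10.wid = 28  [f.lab + 10]
15. n10.live = true  [A.env > 28]
16. n14.env = 10  [A₀.env + 17]
17. n15.sig = true  [terminal]
18. n14.wid = 30  [A.env + 20]
19. n14.live = false  [false]
20. n5.wid = 25  [A₁.wid - 3]
21. n5.live = false  [A₂.live == true]
22. n4.off = 7  [(if A.live then B.lab else A.wid) - 18]
23. n16.sig = true  [terminal]
24. n3.tag = true  [c.sig == true]
25. n3.val = 30  [30]
26. n3.key = "zw"  ["zw"]
27. n0.tag = false  [S₁.tag == false]
28. n0.val = -5  [f₁.lab * 3 - 38]
29. n0.key = "qu"  ["qu"]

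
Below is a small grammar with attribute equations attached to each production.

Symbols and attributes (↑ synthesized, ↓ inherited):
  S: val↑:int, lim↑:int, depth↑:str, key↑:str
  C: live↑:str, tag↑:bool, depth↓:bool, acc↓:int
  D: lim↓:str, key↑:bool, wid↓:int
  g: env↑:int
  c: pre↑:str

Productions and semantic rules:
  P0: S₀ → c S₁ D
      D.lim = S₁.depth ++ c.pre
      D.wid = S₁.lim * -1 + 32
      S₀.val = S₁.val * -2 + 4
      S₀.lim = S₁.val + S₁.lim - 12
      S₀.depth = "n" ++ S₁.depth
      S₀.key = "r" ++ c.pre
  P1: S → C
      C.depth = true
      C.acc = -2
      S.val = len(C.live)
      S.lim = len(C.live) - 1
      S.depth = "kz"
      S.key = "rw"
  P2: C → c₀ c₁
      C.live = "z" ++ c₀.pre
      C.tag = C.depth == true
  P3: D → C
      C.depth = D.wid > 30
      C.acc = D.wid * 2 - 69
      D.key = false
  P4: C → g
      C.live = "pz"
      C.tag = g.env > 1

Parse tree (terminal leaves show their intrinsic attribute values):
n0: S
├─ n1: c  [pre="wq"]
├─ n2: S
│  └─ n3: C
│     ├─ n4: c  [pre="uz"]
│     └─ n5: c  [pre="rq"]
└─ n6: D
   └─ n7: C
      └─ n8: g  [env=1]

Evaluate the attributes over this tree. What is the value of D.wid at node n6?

30

1. n1.pre = "wq"  [terminal]
2. n3.depth = true  [true]
3. n3.acc = -2  [-2]
4. n4.pre = "uz"  [terminal]
5. n5.pre = "rq"  [terminal]
6. n3.live = "zuz"  ["z" ++ c₀.pre]
7. n3.tag = true  [C.depth == true]
8. n2.val = 3  [len(C.live)]
9. n2.lim = 2  [len(C.live) - 1]
10. n2.depth = "kz"  ["kz"]
11. n2.key = "rw"  ["rw"]
12. n6.lim = "kzwq"  [S₁.depth ++ c.pre]
13. n6.wid = 30  [S₁.lim * -1 + 32]
14. n7.depth = false  [D.wid > 30]
15. n7.acc = -9  [D.wid * 2 - 69]
16. n8.env = 1  [terminal]
17. n7.live = "pz"  ["pz"]
18. n7.tag = false  [g.env > 1]
19. n6.key = false  [false]
20. n0.val = -2  [S₁.val * -2 + 4]
21. n0.lim = -7  [S₁.val + S₁.lim - 12]
22. n0.depth = "nkz"  ["n" ++ S₁.depth]
23. n0.key = "rwq"  ["r" ++ c.pre]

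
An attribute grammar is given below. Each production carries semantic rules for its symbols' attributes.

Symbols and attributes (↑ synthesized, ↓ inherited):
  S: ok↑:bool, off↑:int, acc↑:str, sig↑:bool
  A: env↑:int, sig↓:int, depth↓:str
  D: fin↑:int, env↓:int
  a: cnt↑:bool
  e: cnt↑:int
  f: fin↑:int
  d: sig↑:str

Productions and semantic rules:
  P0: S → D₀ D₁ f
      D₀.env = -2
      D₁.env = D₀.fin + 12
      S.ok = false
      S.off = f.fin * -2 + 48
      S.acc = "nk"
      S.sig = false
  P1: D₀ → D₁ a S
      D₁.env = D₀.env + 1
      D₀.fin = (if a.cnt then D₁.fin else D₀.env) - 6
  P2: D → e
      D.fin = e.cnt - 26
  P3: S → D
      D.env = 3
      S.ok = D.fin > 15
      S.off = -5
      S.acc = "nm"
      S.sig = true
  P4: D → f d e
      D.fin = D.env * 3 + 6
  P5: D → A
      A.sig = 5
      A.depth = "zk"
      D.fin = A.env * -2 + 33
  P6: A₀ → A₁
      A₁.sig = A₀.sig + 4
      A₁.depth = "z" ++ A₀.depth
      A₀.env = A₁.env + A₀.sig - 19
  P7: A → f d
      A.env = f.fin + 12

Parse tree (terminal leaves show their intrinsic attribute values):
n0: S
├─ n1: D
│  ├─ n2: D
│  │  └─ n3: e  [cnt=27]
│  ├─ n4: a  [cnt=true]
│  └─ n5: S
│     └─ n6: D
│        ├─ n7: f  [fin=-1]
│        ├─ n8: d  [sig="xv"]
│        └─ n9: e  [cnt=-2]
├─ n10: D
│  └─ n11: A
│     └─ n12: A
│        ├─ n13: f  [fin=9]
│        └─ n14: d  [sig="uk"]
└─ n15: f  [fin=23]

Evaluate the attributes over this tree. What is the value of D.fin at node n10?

19

1. n1.env = -2  [-2]
2. n2.env = -1  [D₀.env + 1]
3. n3.cnt = 27  [terminal]
4. n2.fin = 1  [e.cnt - 26]
5. n4.cnt = true  [terminal]
6. n6.env = 3  [3]
7. n7.fin = -1  [terminal]
8. n8.sig = "xv"  [terminal]
9. n9.cnt = -2  [terminal]
10. n6.fin = 15  [D.env * 3 + 6]
11. n5.ok = false  [D.fin > 15]
12. n5.off = -5  [-5]
13. n5.acc = "nm"  ["nm"]
14. n5.sig = true  [true]
15. n1.fin = -5  [(if a.cnt then D₁.fin else D₀.env) - 6]
16. n10.env = 7  [D₀.fin + 12]
17. n11.sig = 5  [5]
18. n11.depth = "zk"  ["zk"]
19. n12.sig = 9  [A₀.sig + 4]
20. n12.depth = "zzk"  ["z" ++ A₀.depth]
21. n13.fin = 9  [terminal]
22. n14.sig = "uk"  [terminal]
23. n12.env = 21  [f.fin + 12]
24. n11.env = 7  [A₁.env + A₀.sig - 19]
25. n10.fin = 19  [A.env * -2 + 33]
26. n15.fin = 23  [terminal]
27. n0.ok = false  [false]
28. n0.off = 2  [f.fin * -2 + 48]
29. n0.acc = "nk"  ["nk"]
30. n0.sig = false  [false]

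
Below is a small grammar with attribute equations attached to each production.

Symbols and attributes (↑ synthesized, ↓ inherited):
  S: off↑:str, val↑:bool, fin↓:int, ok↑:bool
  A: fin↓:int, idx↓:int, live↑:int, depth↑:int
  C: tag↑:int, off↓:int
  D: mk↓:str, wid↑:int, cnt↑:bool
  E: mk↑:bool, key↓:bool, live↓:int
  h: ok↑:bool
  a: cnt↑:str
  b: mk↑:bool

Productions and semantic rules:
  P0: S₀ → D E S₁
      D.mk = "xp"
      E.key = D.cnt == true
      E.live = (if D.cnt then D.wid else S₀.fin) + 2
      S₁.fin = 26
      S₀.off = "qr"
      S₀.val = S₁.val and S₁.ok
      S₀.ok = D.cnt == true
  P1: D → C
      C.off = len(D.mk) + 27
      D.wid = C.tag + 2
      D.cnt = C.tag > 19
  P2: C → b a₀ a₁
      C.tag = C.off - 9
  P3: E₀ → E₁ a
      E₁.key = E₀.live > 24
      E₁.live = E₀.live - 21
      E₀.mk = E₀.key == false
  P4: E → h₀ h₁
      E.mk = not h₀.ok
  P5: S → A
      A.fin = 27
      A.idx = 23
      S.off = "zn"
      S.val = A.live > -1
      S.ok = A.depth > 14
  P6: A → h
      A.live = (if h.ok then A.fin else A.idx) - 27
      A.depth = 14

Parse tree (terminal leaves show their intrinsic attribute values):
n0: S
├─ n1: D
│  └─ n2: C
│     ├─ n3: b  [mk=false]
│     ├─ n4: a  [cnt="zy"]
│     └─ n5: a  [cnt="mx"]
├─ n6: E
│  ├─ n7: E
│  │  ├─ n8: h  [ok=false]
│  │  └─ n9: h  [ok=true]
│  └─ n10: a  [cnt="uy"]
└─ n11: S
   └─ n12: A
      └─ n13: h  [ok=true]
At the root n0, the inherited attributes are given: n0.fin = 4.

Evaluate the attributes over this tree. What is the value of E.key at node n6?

1. n0.fin = 4  [given at root]
2. n1.mk = "xp"  ["xp"]
3. n2.off = 29  [len(D.mk) + 27]
4. n3.mk = false  [terminal]
5. n4.cnt = "zy"  [terminal]
6. n5.cnt = "mx"  [terminal]
7. n2.tag = 20  [C.off - 9]
8. n1.wid = 22  [C.tag + 2]
9. n1.cnt = true  [C.tag > 19]
10. n6.key = true  [D.cnt == true]
11. n6.live = 24  [(if D.cnt then D.wid else S₀.fin) + 2]
12. n7.key = false  [E₀.live > 24]
13. n7.live = 3  [E₀.live - 21]
14. n8.ok = false  [terminal]
15. n9.ok = true  [terminal]
16. n7.mk = true  [not h₀.ok]
17. n10.cnt = "uy"  [terminal]
18. n6.mk = false  [E₀.key == false]
19. n11.fin = 26  [26]
20. n12.fin = 27  [27]
21. n12.idx = 23  [23]
22. n13.ok = true  [terminal]
23. n12.live = 0  [(if h.ok then A.fin else A.idx) - 27]
24. n12.depth = 14  [14]
25. n11.off = "zn"  ["zn"]
26. n11.val = true  [A.live > -1]
27. n11.ok = false  [A.depth > 14]
28. n0.off = "qr"  ["qr"]
29. n0.val = false  [S₁.val and S₁.ok]
30. n0.ok = true  [D.cnt == true]

true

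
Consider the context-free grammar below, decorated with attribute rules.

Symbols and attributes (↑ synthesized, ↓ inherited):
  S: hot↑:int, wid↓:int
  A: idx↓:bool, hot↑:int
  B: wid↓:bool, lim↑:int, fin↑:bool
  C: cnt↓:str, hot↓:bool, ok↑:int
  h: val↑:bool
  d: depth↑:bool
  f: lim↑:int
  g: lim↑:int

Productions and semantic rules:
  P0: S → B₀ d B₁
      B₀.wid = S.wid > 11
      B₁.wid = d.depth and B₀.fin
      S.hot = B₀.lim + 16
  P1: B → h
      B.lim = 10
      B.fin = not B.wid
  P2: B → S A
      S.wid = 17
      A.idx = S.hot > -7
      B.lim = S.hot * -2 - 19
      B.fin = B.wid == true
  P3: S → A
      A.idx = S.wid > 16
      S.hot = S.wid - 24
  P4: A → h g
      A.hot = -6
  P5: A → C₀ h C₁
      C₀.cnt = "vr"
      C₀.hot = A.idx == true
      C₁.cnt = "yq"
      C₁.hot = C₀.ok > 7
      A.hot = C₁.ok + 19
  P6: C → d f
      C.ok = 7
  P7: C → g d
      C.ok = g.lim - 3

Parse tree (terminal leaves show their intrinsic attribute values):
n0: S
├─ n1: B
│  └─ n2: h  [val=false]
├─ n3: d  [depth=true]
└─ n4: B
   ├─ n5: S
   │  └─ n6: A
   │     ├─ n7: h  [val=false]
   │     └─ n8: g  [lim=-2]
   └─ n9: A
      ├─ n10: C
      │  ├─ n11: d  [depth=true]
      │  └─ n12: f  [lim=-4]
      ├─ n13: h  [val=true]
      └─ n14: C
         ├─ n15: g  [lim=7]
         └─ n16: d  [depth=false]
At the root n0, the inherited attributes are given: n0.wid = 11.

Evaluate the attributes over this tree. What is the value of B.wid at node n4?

1. n0.wid = 11  [given at root]
2. n1.wid = false  [S.wid > 11]
3. n2.val = false  [terminal]
4. n1.lim = 10  [10]
5. n1.fin = true  [not B.wid]
6. n3.depth = true  [terminal]
7. n4.wid = true  [d.depth and B₀.fin]
8. n5.wid = 17  [17]
9. n6.idx = true  [S.wid > 16]
10. n7.val = false  [terminal]
11. n8.lim = -2  [terminal]
12. n6.hot = -6  [-6]
13. n5.hot = -7  [S.wid - 24]
14. n9.idx = false  [S.hot > -7]
15. n10.cnt = "vr"  ["vr"]
16. n10.hot = false  [A.idx == true]
17. n11.depth = true  [terminal]
18. n12.lim = -4  [terminal]
19. n10.ok = 7  [7]
20. n13.val = true  [terminal]
21. n14.cnt = "yq"  ["yq"]
22. n14.hot = false  [C₀.ok > 7]
23. n15.lim = 7  [terminal]
24. n16.depth = false  [terminal]
25. n14.ok = 4  [g.lim - 3]
26. n9.hot = 23  [C₁.ok + 19]
27. n4.lim = -5  [S.hot * -2 - 19]
28. n4.fin = true  [B.wid == true]
29. n0.hot = 26  [B₀.lim + 16]

true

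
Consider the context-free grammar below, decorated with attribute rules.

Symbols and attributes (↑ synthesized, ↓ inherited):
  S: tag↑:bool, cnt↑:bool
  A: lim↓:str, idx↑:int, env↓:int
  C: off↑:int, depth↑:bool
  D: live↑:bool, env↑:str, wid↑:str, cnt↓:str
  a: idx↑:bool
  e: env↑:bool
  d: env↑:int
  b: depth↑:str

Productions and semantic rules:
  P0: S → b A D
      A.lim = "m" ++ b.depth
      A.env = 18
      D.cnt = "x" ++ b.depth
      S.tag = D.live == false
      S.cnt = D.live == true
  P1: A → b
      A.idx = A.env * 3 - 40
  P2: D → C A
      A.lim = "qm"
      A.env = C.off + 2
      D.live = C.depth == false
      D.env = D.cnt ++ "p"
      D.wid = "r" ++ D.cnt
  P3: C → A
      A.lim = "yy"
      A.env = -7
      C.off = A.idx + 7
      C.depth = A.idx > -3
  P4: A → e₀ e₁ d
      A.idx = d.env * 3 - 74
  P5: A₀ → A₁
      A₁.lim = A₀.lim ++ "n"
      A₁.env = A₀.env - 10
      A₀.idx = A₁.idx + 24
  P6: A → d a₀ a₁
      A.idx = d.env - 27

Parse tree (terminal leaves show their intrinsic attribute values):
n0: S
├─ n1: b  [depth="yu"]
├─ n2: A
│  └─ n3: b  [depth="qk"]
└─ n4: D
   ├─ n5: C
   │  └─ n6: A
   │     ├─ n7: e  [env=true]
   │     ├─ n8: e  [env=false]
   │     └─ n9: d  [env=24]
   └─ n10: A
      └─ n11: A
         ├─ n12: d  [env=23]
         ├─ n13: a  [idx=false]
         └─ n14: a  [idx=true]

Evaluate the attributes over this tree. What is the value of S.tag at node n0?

1. n1.depth = "yu"  [terminal]
2. n2.lim = "myu"  ["m" ++ b.depth]
3. n2.env = 18  [18]
4. n3.depth = "qk"  [terminal]
5. n2.idx = 14  [A.env * 3 - 40]
6. n4.cnt = "xyu"  ["x" ++ b.depth]
7. n6.lim = "yy"  ["yy"]
8. n6.env = -7  [-7]
9. n7.env = true  [terminal]
10. n8.env = false  [terminal]
11. n9.env = 24  [terminal]
12. n6.idx = -2  [d.env * 3 - 74]
13. n5.off = 5  [A.idx + 7]
14. n5.depth = true  [A.idx > -3]
15. n10.lim = "qm"  ["qm"]
16. n10.env = 7  [C.off + 2]
17. n11.lim = "qmn"  [A₀.lim ++ "n"]
18. n11.env = -3  [A₀.env - 10]
19. n12.env = 23  [terminal]
20. n13.idx = false  [terminal]
21. n14.idx = true  [terminal]
22. n11.idx = -4  [d.env - 27]
23. n10.idx = 20  [A₁.idx + 24]
24. n4.live = false  [C.depth == false]
25. n4.env = "xyup"  [D.cnt ++ "p"]
26. n4.wid = "rxyu"  ["r" ++ D.cnt]
27. n0.tag = true  [D.live == false]
28. n0.cnt = false  [D.live == true]

true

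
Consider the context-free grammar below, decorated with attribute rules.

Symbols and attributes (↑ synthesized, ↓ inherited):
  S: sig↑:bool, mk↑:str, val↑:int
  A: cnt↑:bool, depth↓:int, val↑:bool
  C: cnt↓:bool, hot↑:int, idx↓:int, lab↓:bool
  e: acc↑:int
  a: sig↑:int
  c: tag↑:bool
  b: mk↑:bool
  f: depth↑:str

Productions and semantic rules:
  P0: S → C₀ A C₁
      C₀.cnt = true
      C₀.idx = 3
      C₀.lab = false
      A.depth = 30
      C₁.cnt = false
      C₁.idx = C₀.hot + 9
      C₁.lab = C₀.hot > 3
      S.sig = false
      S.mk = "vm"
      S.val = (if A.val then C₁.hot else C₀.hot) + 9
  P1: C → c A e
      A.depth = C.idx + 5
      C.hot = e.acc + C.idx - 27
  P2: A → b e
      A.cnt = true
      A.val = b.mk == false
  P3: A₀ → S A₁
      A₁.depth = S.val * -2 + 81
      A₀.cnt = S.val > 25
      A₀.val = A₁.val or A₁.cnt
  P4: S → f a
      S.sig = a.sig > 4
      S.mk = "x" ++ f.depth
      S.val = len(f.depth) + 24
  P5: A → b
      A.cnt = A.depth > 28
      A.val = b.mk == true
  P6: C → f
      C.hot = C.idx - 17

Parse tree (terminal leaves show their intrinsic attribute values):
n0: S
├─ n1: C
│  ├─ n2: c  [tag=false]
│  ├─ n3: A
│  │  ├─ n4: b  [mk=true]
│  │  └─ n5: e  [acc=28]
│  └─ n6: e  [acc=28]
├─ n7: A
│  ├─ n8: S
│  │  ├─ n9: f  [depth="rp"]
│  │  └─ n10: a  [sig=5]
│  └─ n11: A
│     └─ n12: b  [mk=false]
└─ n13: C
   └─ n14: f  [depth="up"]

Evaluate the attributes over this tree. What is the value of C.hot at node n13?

-4

1. n1.cnt = true  [true]
2. n1.idx = 3  [3]
3. n1.lab = false  [false]
4. n2.tag = false  [terminal]
5. n3.depth = 8  [C.idx + 5]
6. n4.mk = true  [terminal]
7. n5.acc = 28  [terminal]
8. n3.cnt = true  [true]
9. n3.val = false  [b.mk == false]
10. n6.acc = 28  [terminal]
11. n1.hot = 4  [e.acc + C.idx - 27]
12. n7.depth = 30  [30]
13. n9.depth = "rp"  [terminal]
14. n10.sig = 5  [terminal]
15. n8.sig = true  [a.sig > 4]
16. n8.mk = "xrp"  ["x" ++ f.depth]
17. n8.val = 26  [len(f.depth) + 24]
18. n11.depth = 29  [S.val * -2 + 81]
19. n12.mk = false  [terminal]
20. n11.cnt = true  [A.depth > 28]
21. n11.val = false  [b.mk == true]
22. n7.cnt = true  [S.val > 25]
23. n7.val = true  [A₁.val or A₁.cnt]
24. n13.cnt = false  [false]
25. n13.idx = 13  [C₀.hot + 9]
26. n13.lab = true  [C₀.hot > 3]
27. n14.depth = "up"  [terminal]
28. n13.hot = -4  [C.idx - 17]
29. n0.sig = false  [false]
30. n0.mk = "vm"  ["vm"]
31. n0.val = 5  [(if A.val then C₁.hot else C₀.hot) + 9]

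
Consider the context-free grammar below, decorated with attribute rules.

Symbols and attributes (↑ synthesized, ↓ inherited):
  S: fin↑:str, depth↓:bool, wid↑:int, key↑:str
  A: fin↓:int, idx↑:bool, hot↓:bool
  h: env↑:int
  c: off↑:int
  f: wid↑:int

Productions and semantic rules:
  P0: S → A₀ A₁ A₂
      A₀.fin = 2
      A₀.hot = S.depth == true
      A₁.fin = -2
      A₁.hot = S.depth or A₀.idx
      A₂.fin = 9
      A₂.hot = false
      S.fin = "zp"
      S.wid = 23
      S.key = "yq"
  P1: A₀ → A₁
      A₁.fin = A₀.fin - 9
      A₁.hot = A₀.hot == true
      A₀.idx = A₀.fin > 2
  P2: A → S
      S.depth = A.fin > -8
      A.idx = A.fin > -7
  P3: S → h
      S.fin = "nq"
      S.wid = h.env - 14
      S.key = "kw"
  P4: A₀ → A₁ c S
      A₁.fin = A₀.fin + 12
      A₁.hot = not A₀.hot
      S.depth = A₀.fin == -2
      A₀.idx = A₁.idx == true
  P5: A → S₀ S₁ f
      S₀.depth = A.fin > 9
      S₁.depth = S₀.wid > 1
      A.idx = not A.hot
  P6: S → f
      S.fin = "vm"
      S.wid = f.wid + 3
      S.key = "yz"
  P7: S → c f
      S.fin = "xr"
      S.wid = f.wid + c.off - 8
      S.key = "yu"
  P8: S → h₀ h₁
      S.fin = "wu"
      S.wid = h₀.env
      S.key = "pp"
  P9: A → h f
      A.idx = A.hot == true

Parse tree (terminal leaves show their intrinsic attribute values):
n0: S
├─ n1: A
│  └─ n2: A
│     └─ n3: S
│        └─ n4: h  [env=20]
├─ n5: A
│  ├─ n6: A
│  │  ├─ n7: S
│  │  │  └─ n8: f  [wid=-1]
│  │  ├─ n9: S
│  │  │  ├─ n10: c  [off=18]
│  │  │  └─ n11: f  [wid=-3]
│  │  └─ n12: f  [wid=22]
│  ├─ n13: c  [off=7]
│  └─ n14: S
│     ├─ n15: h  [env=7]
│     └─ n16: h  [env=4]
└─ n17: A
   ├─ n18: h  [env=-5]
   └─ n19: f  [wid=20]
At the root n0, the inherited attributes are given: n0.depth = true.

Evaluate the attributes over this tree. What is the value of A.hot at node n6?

false

1. n0.depth = true  [given at root]
2. n1.fin = 2  [2]
3. n1.hot = true  [S.depth == true]
4. n2.fin = -7  [A₀.fin - 9]
5. n2.hot = true  [A₀.hot == true]
6. n3.depth = true  [A.fin > -8]
7. n4.env = 20  [terminal]
8. n3.fin = "nq"  ["nq"]
9. n3.wid = 6  [h.env - 14]
10. n3.key = "kw"  ["kw"]
11. n2.idx = false  [A.fin > -7]
12. n1.idx = false  [A₀.fin > 2]
13. n5.fin = -2  [-2]
14. n5.hot = true  [S.depth or A₀.idx]
15. n6.fin = 10  [A₀.fin + 12]
16. n6.hot = false  [not A₀.hot]
17. n7.depth = true  [A.fin > 9]
18. n8.wid = -1  [terminal]
19. n7.fin = "vm"  ["vm"]
20. n7.wid = 2  [f.wid + 3]
21. n7.key = "yz"  ["yz"]
22. n9.depth = true  [S₀.wid > 1]
23. n10.off = 18  [terminal]
24. n11.wid = -3  [terminal]
25. n9.fin = "xr"  ["xr"]
26. n9.wid = 7  [f.wid + c.off - 8]
27. n9.key = "yu"  ["yu"]
28. n12.wid = 22  [terminal]
29. n6.idx = true  [not A.hot]
30. n13.off = 7  [terminal]
31. n14.depth = true  [A₀.fin == -2]
32. n15.env = 7  [terminal]
33. n16.env = 4  [terminal]
34. n14.fin = "wu"  ["wu"]
35. n14.wid = 7  [h₀.env]
36. n14.key = "pp"  ["pp"]
37. n5.idx = true  [A₁.idx == true]
38. n17.fin = 9  [9]
39. n17.hot = false  [false]
40. n18.env = -5  [terminal]
41. n19.wid = 20  [terminal]
42. n17.idx = false  [A.hot == true]
43. n0.fin = "zp"  ["zp"]
44. n0.wid = 23  [23]
45. n0.key = "yq"  ["yq"]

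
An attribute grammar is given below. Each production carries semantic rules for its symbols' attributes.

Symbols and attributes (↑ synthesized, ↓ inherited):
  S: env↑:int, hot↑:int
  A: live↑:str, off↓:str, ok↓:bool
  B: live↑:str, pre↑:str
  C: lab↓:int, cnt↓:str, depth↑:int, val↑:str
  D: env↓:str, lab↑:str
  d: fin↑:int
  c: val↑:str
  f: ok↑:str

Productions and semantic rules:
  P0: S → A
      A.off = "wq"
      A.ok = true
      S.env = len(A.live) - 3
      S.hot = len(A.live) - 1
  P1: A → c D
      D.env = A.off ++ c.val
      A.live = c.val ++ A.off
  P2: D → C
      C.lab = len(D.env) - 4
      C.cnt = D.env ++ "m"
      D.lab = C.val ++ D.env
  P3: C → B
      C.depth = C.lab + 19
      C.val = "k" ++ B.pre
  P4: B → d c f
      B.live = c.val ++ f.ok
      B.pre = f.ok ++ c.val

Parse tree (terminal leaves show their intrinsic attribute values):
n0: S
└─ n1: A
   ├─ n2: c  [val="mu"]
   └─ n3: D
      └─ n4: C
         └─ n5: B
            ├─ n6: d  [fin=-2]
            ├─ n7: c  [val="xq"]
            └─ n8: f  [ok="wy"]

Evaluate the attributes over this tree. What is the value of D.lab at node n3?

"kwyxqwqmu"

1. n1.off = "wq"  ["wq"]
2. n1.ok = true  [true]
3. n2.val = "mu"  [terminal]
4. n3.env = "wqmu"  [A.off ++ c.val]
5. n4.lab = 0  [len(D.env) - 4]
6. n4.cnt = "wqmum"  [D.env ++ "m"]
7. n6.fin = -2  [terminal]
8. n7.val = "xq"  [terminal]
9. n8.ok = "wy"  [terminal]
10. n5.live = "xqwy"  [c.val ++ f.ok]
11. n5.pre = "wyxq"  [f.ok ++ c.val]
12. n4.depth = 19  [C.lab + 19]
13. n4.val = "kwyxq"  ["k" ++ B.pre]
14. n3.lab = "kwyxqwqmu"  [C.val ++ D.env]
15. n1.live = "muwq"  [c.val ++ A.off]
16. n0.env = 1  [len(A.live) - 3]
17. n0.hot = 3  [len(A.live) - 1]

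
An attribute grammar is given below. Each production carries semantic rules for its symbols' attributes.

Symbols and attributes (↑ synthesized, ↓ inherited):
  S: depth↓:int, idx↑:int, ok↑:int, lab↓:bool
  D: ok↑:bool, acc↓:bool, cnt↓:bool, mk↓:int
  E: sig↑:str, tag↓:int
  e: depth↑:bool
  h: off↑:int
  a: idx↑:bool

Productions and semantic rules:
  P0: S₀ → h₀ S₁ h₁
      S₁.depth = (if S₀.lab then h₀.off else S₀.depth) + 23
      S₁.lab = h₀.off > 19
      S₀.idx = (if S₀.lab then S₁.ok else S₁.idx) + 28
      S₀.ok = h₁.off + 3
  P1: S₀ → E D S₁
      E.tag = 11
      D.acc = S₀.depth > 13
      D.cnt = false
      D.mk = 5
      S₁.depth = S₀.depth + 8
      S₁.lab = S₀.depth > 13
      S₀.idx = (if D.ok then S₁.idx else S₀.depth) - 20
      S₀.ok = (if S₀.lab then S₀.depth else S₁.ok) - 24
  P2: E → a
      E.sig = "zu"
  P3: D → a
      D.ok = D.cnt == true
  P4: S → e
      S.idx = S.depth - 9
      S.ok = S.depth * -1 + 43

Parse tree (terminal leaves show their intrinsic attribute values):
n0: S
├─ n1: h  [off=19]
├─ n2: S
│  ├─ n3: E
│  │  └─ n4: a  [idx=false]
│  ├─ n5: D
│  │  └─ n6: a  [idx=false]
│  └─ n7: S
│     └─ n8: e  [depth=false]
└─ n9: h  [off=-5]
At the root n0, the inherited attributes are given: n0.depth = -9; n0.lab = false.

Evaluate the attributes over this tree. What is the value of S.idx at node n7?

1. n0.depth = -9  [given at root]
2. n0.lab = false  [given at root]
3. n1.off = 19  [terminal]
4. n2.depth = 14  [(if S₀.lab then h₀.off else S₀.depth) + 23]
5. n2.lab = false  [h₀.off > 19]
6. n3.tag = 11  [11]
7. n4.idx = false  [terminal]
8. n3.sig = "zu"  ["zu"]
9. n5.acc = true  [S₀.depth > 13]
10. n5.cnt = false  [false]
11. n5.mk = 5  [5]
12. n6.idx = false  [terminal]
13. n5.ok = false  [D.cnt == true]
14. n7.depth = 22  [S₀.depth + 8]
15. n7.lab = true  [S₀.depth > 13]
16. n8.depth = false  [terminal]
17. n7.idx = 13  [S.depth - 9]
18. n7.ok = 21  [S.depth * -1 + 43]
19. n2.idx = -6  [(if D.ok then S₁.idx else S₀.depth) - 20]
20. n2.ok = -3  [(if S₀.lab then S₀.depth else S₁.ok) - 24]
21. n9.off = -5  [terminal]
22. n0.idx = 22  [(if S₀.lab then S₁.ok else S₁.idx) + 28]
23. n0.ok = -2  [h₁.off + 3]

13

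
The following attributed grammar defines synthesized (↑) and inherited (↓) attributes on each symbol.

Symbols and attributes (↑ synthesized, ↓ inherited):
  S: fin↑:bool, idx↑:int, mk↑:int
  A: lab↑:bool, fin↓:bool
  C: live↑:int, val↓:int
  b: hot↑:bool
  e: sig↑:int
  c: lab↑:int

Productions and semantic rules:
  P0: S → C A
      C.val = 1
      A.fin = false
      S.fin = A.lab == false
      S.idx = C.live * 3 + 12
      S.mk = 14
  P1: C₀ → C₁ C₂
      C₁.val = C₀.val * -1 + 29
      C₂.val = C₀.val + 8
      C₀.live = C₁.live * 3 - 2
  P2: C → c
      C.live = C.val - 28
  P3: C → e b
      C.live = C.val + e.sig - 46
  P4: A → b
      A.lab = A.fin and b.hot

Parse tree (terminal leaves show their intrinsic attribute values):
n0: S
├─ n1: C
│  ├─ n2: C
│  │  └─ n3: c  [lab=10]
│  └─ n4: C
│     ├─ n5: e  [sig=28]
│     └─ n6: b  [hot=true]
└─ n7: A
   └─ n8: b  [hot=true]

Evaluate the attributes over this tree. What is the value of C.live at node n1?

-2

1. n1.val = 1  [1]
2. n2.val = 28  [C₀.val * -1 + 29]
3. n3.lab = 10  [terminal]
4. n2.live = 0  [C.val - 28]
5. n4.val = 9  [C₀.val + 8]
6. n5.sig = 28  [terminal]
7. n6.hot = true  [terminal]
8. n4.live = -9  [C.val + e.sig - 46]
9. n1.live = -2  [C₁.live * 3 - 2]
10. n7.fin = false  [false]
11. n8.hot = true  [terminal]
12. n7.lab = false  [A.fin and b.hot]
13. n0.fin = true  [A.lab == false]
14. n0.idx = 6  [C.live * 3 + 12]
15. n0.mk = 14  [14]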